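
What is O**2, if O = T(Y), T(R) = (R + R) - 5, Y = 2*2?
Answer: 9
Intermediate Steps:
Y = 4
T(R) = -5 + 2*R (T(R) = 2*R - 5 = -5 + 2*R)
O = 3 (O = -5 + 2*4 = -5 + 8 = 3)
O**2 = 3**2 = 9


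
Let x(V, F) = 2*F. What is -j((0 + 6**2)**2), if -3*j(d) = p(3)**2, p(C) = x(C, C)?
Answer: 12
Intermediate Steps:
p(C) = 2*C
j(d) = -12 (j(d) = -(2*3)**2/3 = -1/3*6**2 = -1/3*36 = -12)
-j((0 + 6**2)**2) = -1*(-12) = 12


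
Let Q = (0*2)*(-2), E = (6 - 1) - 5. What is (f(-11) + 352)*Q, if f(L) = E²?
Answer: 0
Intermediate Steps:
E = 0 (E = 5 - 5 = 0)
f(L) = 0 (f(L) = 0² = 0)
Q = 0 (Q = 0*(-2) = 0)
(f(-11) + 352)*Q = (0 + 352)*0 = 352*0 = 0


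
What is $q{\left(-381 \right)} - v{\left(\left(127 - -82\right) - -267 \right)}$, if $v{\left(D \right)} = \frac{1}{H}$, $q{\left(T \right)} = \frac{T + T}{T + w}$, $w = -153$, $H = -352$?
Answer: $\frac{44793}{31328} \approx 1.4298$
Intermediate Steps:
$q{\left(T \right)} = \frac{2 T}{-153 + T}$ ($q{\left(T \right)} = \frac{T + T}{T - 153} = \frac{2 T}{-153 + T}$)
$v{\left(D \right)} = - \frac{1}{352}$ ($v{\left(D \right)} = \frac{1}{-352} = - \frac{1}{352}$)
$q{\left(-381 \right)} - v{\left(\left(127 - -82\right) - -267 \right)} = 2 \left(-381\right) \frac{1}{-153 - 381} - - \frac{1}{352} = 2 \left(-381\right) \frac{1}{-534} + \frac{1}{352} = 2 \left(-381\right) \left(- \frac{1}{534}\right) + \frac{1}{352} = \frac{127}{89} + \frac{1}{352} = \frac{44793}{31328}$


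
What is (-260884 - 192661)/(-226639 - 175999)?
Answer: 453545/402638 ≈ 1.1264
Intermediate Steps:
(-260884 - 192661)/(-226639 - 175999) = -453545/(-402638) = -453545*(-1/402638) = 453545/402638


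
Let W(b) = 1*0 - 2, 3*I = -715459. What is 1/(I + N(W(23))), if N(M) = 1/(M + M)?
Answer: -12/2861839 ≈ -4.1931e-6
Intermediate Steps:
I = -715459/3 (I = (⅓)*(-715459) = -715459/3 ≈ -2.3849e+5)
W(b) = -2 (W(b) = 0 - 2 = -2)
N(M) = 1/(2*M)
1/(I + N(W(23))) = 1/(-715459/3 + (½)/(-2)) = 1/(-715459/3 + (½)*(-½)) = 1/(-715459/3 - ¼) = 1/(-2861839/12) = -12/2861839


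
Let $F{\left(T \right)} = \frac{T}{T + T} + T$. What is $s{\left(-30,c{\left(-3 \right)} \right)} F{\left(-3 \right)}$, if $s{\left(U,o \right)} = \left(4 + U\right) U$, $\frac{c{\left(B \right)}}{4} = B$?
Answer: $-1950$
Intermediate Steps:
$c{\left(B \right)} = 4 B$
$s{\left(U,o \right)} = U \left(4 + U\right)$
$F{\left(T \right)} = \frac{1}{2} + T$ ($F{\left(T \right)} = \frac{T}{2 T} + T = T \frac{1}{2 T} + T = \frac{1}{2} + T$)
$s{\left(-30,c{\left(-3 \right)} \right)} F{\left(-3 \right)} = - 30 \left(4 - 30\right) \left(\frac{1}{2} - 3\right) = \left(-30\right) \left(-26\right) \left(- \frac{5}{2}\right) = 780 \left(- \frac{5}{2}\right) = -1950$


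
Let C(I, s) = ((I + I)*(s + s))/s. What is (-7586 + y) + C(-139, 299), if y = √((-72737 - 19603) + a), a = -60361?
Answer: -8142 + I*√152701 ≈ -8142.0 + 390.77*I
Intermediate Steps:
C(I, s) = 4*I (C(I, s) = ((2*I)*(2*s))/s = (4*I*s)/s = 4*I)
y = I*√152701 (y = √((-72737 - 19603) - 60361) = √(-92340 - 60361) = √(-152701) = I*√152701 ≈ 390.77*I)
(-7586 + y) + C(-139, 299) = (-7586 + I*√152701) + 4*(-139) = (-7586 + I*√152701) - 556 = -8142 + I*√152701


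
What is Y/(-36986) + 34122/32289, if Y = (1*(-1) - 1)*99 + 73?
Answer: 8979237/8469794 ≈ 1.0601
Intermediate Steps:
Y = -125 (Y = (-1 - 1)*99 + 73 = -2*99 + 73 = -198 + 73 = -125)
Y/(-36986) + 34122/32289 = -125/(-36986) + 34122/32289 = -125*(-1/36986) + 34122*(1/32289) = 125/36986 + 242/229 = 8979237/8469794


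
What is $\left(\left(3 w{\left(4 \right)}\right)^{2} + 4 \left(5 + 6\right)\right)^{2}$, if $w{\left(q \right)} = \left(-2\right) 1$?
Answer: $6400$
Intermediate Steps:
$w{\left(q \right)} = -2$
$\left(\left(3 w{\left(4 \right)}\right)^{2} + 4 \left(5 + 6\right)\right)^{2} = \left(\left(3 \left(-2\right)\right)^{2} + 4 \left(5 + 6\right)\right)^{2} = \left(\left(-6\right)^{2} + 4 \cdot 11\right)^{2} = \left(36 + 44\right)^{2} = 80^{2} = 6400$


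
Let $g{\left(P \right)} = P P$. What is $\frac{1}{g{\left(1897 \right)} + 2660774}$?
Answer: $\frac{1}{6259383} \approx 1.5976 \cdot 10^{-7}$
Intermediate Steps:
$g{\left(P \right)} = P^{2}$
$\frac{1}{g{\left(1897 \right)} + 2660774} = \frac{1}{1897^{2} + 2660774} = \frac{1}{3598609 + 2660774} = \frac{1}{6259383}$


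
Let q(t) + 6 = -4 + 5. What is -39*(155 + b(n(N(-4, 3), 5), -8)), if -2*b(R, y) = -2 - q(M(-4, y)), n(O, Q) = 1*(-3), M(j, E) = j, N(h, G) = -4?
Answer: -11973/2 ≈ -5986.5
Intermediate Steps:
q(t) = -5 (q(t) = -6 + (-4 + 5) = -6 + 1 = -5)
n(O, Q) = -3
b(R, y) = -3/2 (b(R, y) = -(-2 - 1*(-5))/2 = -(-2 + 5)/2 = -½*3 = -3/2)
-39*(155 + b(n(N(-4, 3), 5), -8)) = -39*(155 - 3/2) = -39*307/2 = -11973/2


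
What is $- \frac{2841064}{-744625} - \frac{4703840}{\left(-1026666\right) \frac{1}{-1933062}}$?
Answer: $- \frac{1128455662426917896}{127413528375} \approx -8.8566 \cdot 10^{6}$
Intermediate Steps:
$- \frac{2841064}{-744625} - \frac{4703840}{\left(-1026666\right) \frac{1}{-1933062}} = \left(-2841064\right) \left(- \frac{1}{744625}\right) - \frac{4703840}{\left(-1026666\right) \left(- \frac{1}{1933062}\right)} = \frac{2841064}{744625} - \frac{4703840}{\frac{171111}{322177}} = \frac{2841064}{744625} - \frac{1515469059680}{171111} = - \frac{1128455662426917896}{127413528375}$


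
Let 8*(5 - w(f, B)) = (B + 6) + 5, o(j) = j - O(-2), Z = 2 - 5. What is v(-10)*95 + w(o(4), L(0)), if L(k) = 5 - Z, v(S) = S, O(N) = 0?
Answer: -7579/8 ≈ -947.38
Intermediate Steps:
Z = -3
L(k) = 8 (L(k) = 5 - 1*(-3) = 5 + 3 = 8)
o(j) = j (o(j) = j - 1*0 = j + 0 = j)
w(f, B) = 29/8 - B/8 (w(f, B) = 5 - ((B + 6) + 5)/8 = 5 - ((6 + B) + 5)/8 = 5 - (11 + B)/8 = 5 + (-11/8 - B/8) = 29/8 - B/8)
v(-10)*95 + w(o(4), L(0)) = -10*95 + (29/8 - 1/8*8) = -950 + (29/8 - 1) = -950 + 21/8 = -7579/8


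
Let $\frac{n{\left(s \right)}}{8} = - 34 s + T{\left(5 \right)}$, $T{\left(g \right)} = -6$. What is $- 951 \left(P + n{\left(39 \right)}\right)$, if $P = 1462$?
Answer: $8743494$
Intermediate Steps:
$n{\left(s \right)} = -48 - 272 s$ ($n{\left(s \right)} = 8 \left(- 34 s - 6\right) = 8 \left(-6 - 34 s\right) = -48 - 272 s$)
$- 951 \left(P + n{\left(39 \right)}\right) = - 951 \left(1462 - 10656\right) = \left(-951\right) \left(-9194\right) = 8743494$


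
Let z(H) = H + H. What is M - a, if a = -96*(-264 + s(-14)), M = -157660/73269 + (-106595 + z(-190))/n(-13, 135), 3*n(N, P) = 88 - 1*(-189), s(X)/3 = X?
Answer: -619758515533/20295513 ≈ -30537.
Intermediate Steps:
s(X) = 3*X
z(H) = 2*H
n(N, P) = 277/3 (n(N, P) = (88 - 1*(-189))/3 = (88 + 189)/3 = (1/3)*277 = 277/3)
M = -23557525645/20295513 (M = -157660/73269 + (-106595 + 2*(-190))/(277/3) = -157660*1/73269 + (-106595 - 380)*(3/277) = -157660/73269 - 106975*3/277 = -157660/73269 - 320925/277 = -23557525645/20295513 ≈ -1160.7)
a = 29376 (a = -96*(-264 + 3*(-14)) = -96*(-264 - 42) = -96*(-306) = 29376)
M - a = -23557525645/20295513 - 1*29376 = -23557525645/20295513 - 29376 = -619758515533/20295513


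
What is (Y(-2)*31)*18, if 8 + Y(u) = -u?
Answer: -3348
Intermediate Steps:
Y(u) = -8 - u
(Y(-2)*31)*18 = ((-8 - 1*(-2))*31)*18 = ((-8 + 2)*31)*18 = -6*31*18 = -186*18 = -3348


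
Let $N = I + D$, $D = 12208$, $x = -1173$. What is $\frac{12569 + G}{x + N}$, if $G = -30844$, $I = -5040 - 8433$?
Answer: $\frac{18275}{2438} \approx 7.4959$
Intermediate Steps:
$I = -13473$
$N = -1265$ ($N = -13473 + 12208 = -1265$)
$\frac{12569 + G}{x + N} = \frac{12569 - 30844}{-1173 - 1265} = - \frac{18275}{-2438} = \left(-18275\right) \left(- \frac{1}{2438}\right) = \frac{18275}{2438}$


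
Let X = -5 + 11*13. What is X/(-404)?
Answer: -69/202 ≈ -0.34158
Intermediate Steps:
X = 138 (X = -5 + 143 = 138)
X/(-404) = 138/(-404) = 138*(-1/404) = -69/202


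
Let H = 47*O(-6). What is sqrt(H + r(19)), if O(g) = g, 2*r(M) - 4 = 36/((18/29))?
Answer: I*sqrt(251) ≈ 15.843*I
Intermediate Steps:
r(M) = 31 (r(M) = 2 + (36/((18/29)))/2 = 2 + (36/((18*(1/29))))/2 = 2 + (36/(18/29))/2 = 2 + (36*(29/18))/2 = 2 + (1/2)*58 = 2 + 29 = 31)
H = -282 (H = 47*(-6) = -282)
sqrt(H + r(19)) = sqrt(-282 + 31) = sqrt(-251) = I*sqrt(251)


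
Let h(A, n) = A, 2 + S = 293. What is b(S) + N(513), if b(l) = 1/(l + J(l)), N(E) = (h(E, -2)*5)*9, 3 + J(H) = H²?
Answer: 1961509366/84969 ≈ 23085.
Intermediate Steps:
S = 291 (S = -2 + 293 = 291)
J(H) = -3 + H²
N(E) = 45*E (N(E) = (E*5)*9 = (5*E)*9 = 45*E)
b(l) = 1/(-3 + l + l²) (b(l) = 1/(l + (-3 + l²)) = 1/(-3 + l + l²))
b(S) + N(513) = 1/(-3 + 291 + 291²) + 45*513 = 1/(-3 + 291 + 84681) + 23085 = 1/84969 + 23085 = 1961509366/84969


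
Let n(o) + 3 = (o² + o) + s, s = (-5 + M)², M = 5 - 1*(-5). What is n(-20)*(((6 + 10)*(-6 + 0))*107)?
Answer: -4129344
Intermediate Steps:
M = 10 (M = 5 + 5 = 10)
s = 25 (s = (-5 + 10)² = 5² = 25)
n(o) = 22 + o + o² (n(o) = -3 + ((o² + o) + 25) = -3 + ((o + o²) + 25) = -3 + (25 + o + o²) = 22 + o + o²)
n(-20)*(((6 + 10)*(-6 + 0))*107) = (22 - 20 + (-20)²)*(((6 + 10)*(-6 + 0))*107) = (22 - 20 + 400)*((16*(-6))*107) = 402*(-96*107) = 402*(-10272) = -4129344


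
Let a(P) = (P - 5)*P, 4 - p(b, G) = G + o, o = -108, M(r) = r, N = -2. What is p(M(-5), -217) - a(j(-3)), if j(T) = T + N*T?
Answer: 335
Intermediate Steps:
j(T) = -T (j(T) = T - 2*T = -T)
p(b, G) = 112 - G (p(b, G) = 4 - (G - 108) = 4 - (-108 + G) = 4 + (108 - G) = 112 - G)
a(P) = P*(-5 + P) (a(P) = (-5 + P)*P = P*(-5 + P))
p(M(-5), -217) - a(j(-3)) = (112 - 1*(-217)) - (-1*(-3))*(-5 - 1*(-3)) = (112 + 217) - 3*(-5 + 3) = 329 - 3*(-2) = 329 - 1*(-6) = 329 + 6 = 335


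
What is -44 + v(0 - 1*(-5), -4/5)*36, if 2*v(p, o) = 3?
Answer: 10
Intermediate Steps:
v(p, o) = 3/2 (v(p, o) = (½)*3 = 3/2)
-44 + v(0 - 1*(-5), -4/5)*36 = -44 + (3/2)*36 = -44 + 54 = 10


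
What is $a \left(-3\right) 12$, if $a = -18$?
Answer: $648$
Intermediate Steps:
$a \left(-3\right) 12 = \left(-18\right) \left(-3\right) 12 = 54 \cdot 12 = 648$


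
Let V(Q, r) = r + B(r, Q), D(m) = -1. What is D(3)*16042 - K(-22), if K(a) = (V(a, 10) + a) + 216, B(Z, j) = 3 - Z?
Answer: -16239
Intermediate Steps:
V(Q, r) = 3 (V(Q, r) = r + (3 - r) = 3)
K(a) = 219 + a (K(a) = (3 + a) + 216 = 219 + a)
D(3)*16042 - K(-22) = -1*16042 - (219 - 22) = -16042 - 1*197 = -16042 - 197 = -16239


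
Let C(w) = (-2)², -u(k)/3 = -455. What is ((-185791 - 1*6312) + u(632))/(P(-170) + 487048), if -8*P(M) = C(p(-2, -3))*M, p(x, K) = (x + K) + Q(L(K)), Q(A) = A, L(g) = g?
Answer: -190738/487133 ≈ -0.39155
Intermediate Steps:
u(k) = 1365 (u(k) = -3*(-455) = 1365)
p(x, K) = x + 2*K (p(x, K) = (x + K) + K = (K + x) + K = x + 2*K)
C(w) = 4
P(M) = -M/2
((-185791 - 1*6312) + u(632))/(P(-170) + 487048) = ((-185791 - 1*6312) + 1365)/(-½*(-170) + 487048) = ((-185791 - 6312) + 1365)/(85 + 487048) = (-192103 + 1365)/487133 = -190738*1/487133 = -190738/487133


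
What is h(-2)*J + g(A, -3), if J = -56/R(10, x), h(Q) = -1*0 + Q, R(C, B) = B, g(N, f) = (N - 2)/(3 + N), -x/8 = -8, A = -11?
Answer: 27/8 ≈ 3.3750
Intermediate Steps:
x = 64 (x = -8*(-8) = 64)
g(N, f) = (-2 + N)/(3 + N)
h(Q) = Q (h(Q) = 0 + Q = Q)
J = -7/8 (J = -56/64 = -56*1/64 = -7/8 ≈ -0.87500)
h(-2)*J + g(A, -3) = -2*(-7/8) + (-2 - 11)/(3 - 11) = 7/4 - 13/(-8) = 7/4 - ⅛*(-13) = 7/4 + 13/8 = 27/8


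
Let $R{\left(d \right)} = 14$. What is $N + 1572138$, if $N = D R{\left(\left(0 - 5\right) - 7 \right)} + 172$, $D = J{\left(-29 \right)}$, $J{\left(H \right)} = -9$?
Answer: $1572184$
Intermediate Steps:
$D = -9$
$N = 46$ ($N = \left(-9\right) 14 + 172 = -126 + 172 = 46$)
$N + 1572138 = 46 + 1572138 = 1572184$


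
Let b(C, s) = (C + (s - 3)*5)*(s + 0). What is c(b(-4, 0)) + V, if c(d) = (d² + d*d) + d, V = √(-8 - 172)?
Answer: 6*I*√5 ≈ 13.416*I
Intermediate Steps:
b(C, s) = s*(-15 + C + 5*s) (b(C, s) = (C + (-3 + s)*5)*s = (C + (-15 + 5*s))*s = (-15 + C + 5*s)*s = s*(-15 + C + 5*s))
V = 6*I*√5 (V = √(-180) = 6*I*√5 ≈ 13.416*I)
c(d) = d + 2*d² (c(d) = (d² + d²) + d = 2*d² + d = d + 2*d²)
c(b(-4, 0)) + V = (0*(-15 - 4 + 5*0))*(1 + 2*(0*(-15 - 4 + 5*0))) + 6*I*√5 = (0*(-15 - 4 + 0))*(1 + 2*(0*(-15 - 4 + 0))) + 6*I*√5 = (0*(-19))*(1 + 2*(0*(-19))) + 6*I*√5 = 0*(1 + 2*0) + 6*I*√5 = 0*(1 + 0) + 6*I*√5 = 0*1 + 6*I*√5 = 0 + 6*I*√5 = 6*I*√5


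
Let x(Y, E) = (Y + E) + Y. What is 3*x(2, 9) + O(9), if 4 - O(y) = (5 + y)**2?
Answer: -153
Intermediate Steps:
x(Y, E) = E + 2*Y (x(Y, E) = (E + Y) + Y = E + 2*Y)
O(y) = 4 - (5 + y)**2
3*x(2, 9) + O(9) = 3*(9 + 2*2) + (4 - (5 + 9)**2) = 3*(9 + 4) + (4 - 1*14**2) = 3*13 + (4 - 1*196) = 39 + (4 - 196) = 39 - 192 = -153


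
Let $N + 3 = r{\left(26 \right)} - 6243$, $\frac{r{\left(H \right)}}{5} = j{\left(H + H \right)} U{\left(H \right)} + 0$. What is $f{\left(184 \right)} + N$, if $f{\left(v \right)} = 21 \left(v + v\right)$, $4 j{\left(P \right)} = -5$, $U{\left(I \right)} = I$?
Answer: $\frac{2639}{2} \approx 1319.5$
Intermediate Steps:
$j{\left(P \right)} = - \frac{5}{4}$ ($j{\left(P \right)} = \frac{1}{4} \left(-5\right) = - \frac{5}{4}$)
$f{\left(v \right)} = 42 v$ ($f{\left(v \right)} = 21 \cdot 2 v = 42 v$)
$r{\left(H \right)} = - \frac{25 H}{4}$ ($r{\left(H \right)} = 5 \left(- \frac{5 H}{4} + 0\right) = 5 \left(- \frac{5 H}{4}\right) = - \frac{25 H}{4}$)
$N = - \frac{12817}{2}$ ($N = -3 - \frac{12811}{2} = - \frac{12817}{2} \approx -6408.5$)
$f{\left(184 \right)} + N = 42 \cdot 184 - \frac{12817}{2} = 7728 - \frac{12817}{2} = \frac{2639}{2}$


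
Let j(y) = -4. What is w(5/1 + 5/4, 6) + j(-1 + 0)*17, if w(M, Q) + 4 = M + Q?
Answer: -239/4 ≈ -59.750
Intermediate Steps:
w(M, Q) = -4 + M + Q (w(M, Q) = -4 + (M + Q) = -4 + M + Q)
w(5/1 + 5/4, 6) + j(-1 + 0)*17 = (-4 + (5/1 + 5/4) + 6) - 4*17 = (-4 + (5*1 + 5*(¼)) + 6) - 68 = (-4 + (5 + 5/4) + 6) - 68 = (-4 + 25/4 + 6) - 68 = 33/4 - 68 = -239/4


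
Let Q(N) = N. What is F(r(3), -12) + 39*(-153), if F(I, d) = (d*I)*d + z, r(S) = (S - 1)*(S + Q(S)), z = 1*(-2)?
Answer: -4241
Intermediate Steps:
z = -2
r(S) = 2*S*(-1 + S) (r(S) = (S - 1)*(S + S) = (-1 + S)*(2*S) = 2*S*(-1 + S))
F(I, d) = -2 + I*d² (F(I, d) = (d*I)*d - 2 = (I*d)*d - 2 = I*d² - 2 = -2 + I*d²)
F(r(3), -12) + 39*(-153) = (-2 + (2*3*(-1 + 3))*(-12)²) + 39*(-153) = (-2 + (2*3*2)*144) - 5967 = (-2 + 12*144) - 5967 = (-2 + 1728) - 5967 = 1726 - 5967 = -4241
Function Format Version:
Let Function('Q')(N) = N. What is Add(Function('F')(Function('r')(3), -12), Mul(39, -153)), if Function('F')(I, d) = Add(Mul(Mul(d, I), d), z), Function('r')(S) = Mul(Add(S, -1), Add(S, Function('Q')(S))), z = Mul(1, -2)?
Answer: -4241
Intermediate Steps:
z = -2
Function('r')(S) = Mul(2, S, Add(-1, S)) (Function('r')(S) = Mul(Add(S, -1), Add(S, S)) = Mul(Add(-1, S), Mul(2, S)) = Mul(2, S, Add(-1, S)))
Function('F')(I, d) = Add(-2, Mul(I, Pow(d, 2))) (Function('F')(I, d) = Add(Mul(Mul(d, I), d), -2) = Add(Mul(Mul(I, d), d), -2) = Add(Mul(I, Pow(d, 2)), -2) = Add(-2, Mul(I, Pow(d, 2))))
Add(Function('F')(Function('r')(3), -12), Mul(39, -153)) = Add(Add(-2, Mul(Mul(2, 3, Add(-1, 3)), Pow(-12, 2))), Mul(39, -153)) = Add(Add(-2, Mul(Mul(2, 3, 2), 144)), -5967) = Add(Add(-2, Mul(12, 144)), -5967) = Add(Add(-2, 1728), -5967) = Add(1726, -5967) = -4241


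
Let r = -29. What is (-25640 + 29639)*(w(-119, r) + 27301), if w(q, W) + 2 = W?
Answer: 109052730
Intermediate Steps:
w(q, W) = -2 + W
(-25640 + 29639)*(w(-119, r) + 27301) = (-25640 + 29639)*((-2 - 29) + 27301) = 3999*(-31 + 27301) = 3999*27270 = 109052730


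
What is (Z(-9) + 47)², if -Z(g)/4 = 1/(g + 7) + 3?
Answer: 1369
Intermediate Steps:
Z(g) = -12 - 4/(7 + g) (Z(g) = -4*(1/(g + 7) + 3) = -4*(1/(7 + g) + 3) = -4*(3 + 1/(7 + g)) = -12 - 4/(7 + g))
(Z(-9) + 47)² = (4*(-22 - 3*(-9))/(7 - 9) + 47)² = (4*(-22 + 27)/(-2) + 47)² = (4*(-½)*5 + 47)² = (-10 + 47)² = 37² = 1369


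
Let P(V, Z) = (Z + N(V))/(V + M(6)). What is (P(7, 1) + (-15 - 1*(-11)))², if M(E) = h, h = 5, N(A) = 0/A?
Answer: 2209/144 ≈ 15.340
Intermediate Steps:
N(A) = 0
M(E) = 5
P(V, Z) = Z/(5 + V) (P(V, Z) = (Z + 0)/(V + 5) = Z/(5 + V))
(P(7, 1) + (-15 - 1*(-11)))² = (1/(5 + 7) + (-15 - 1*(-11)))² = (1/12 + (-15 + 11))² = (1*(1/12) - 4)² = (1/12 - 4)² = (-47/12)² = 2209/144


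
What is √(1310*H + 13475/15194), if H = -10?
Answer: 5*I*√120961211698/15194 ≈ 114.45*I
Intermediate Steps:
√(1310*H + 13475/15194) = √(1310*(-10) + 13475/15194) = √(-13100 + 13475*(1/15194)) = √(-13100 + 13475/15194) = √(-199027925/15194) = 5*I*√120961211698/15194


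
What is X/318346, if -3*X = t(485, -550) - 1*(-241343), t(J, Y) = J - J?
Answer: -241343/955038 ≈ -0.25271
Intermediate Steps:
t(J, Y) = 0
X = -241343/3 (X = -(0 - 1*(-241343))/3 = -(0 + 241343)/3 = -⅓*241343 = -241343/3 ≈ -80448.)
X/318346 = -241343/3/318346 = -241343/3*1/318346 = -241343/955038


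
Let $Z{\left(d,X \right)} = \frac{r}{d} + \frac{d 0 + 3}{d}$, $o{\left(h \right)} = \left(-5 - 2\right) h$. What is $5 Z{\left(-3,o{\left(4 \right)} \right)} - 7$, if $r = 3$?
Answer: $-17$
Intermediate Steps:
$o{\left(h \right)} = - 7 h$
$Z{\left(d,X \right)} = \frac{6}{d}$ ($Z{\left(d,X \right)} = \frac{3}{d} + \frac{d 0 + 3}{d} = \frac{3}{d} + \frac{0 + 3}{d} = \frac{3}{d} + \frac{3}{d} = \frac{6}{d}$)
$5 Z{\left(-3,o{\left(4 \right)} \right)} - 7 = 5 \frac{6}{-3} - 7 = 5 \cdot 6 \left(- \frac{1}{3}\right) - 7 = 5 \left(-2\right) - 7 = -10 - 7 = -17$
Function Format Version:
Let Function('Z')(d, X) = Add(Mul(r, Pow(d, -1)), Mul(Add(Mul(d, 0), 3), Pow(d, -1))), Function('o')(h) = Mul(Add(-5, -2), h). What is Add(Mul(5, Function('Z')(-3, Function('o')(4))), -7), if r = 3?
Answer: -17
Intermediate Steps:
Function('o')(h) = Mul(-7, h)
Function('Z')(d, X) = Mul(6, Pow(d, -1)) (Function('Z')(d, X) = Add(Mul(3, Pow(d, -1)), Mul(Add(Mul(d, 0), 3), Pow(d, -1))) = Add(Mul(3, Pow(d, -1)), Mul(Add(0, 3), Pow(d, -1))) = Add(Mul(3, Pow(d, -1)), Mul(3, Pow(d, -1))) = Mul(6, Pow(d, -1)))
Add(Mul(5, Function('Z')(-3, Function('o')(4))), -7) = Add(Mul(5, Mul(6, Pow(-3, -1))), -7) = Add(Mul(5, Mul(6, Rational(-1, 3))), -7) = Add(Mul(5, -2), -7) = Add(-10, -7) = -17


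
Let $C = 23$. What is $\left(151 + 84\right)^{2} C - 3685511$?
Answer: $-2415336$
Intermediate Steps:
$\left(151 + 84\right)^{2} C - 3685511 = \left(151 + 84\right)^{2} \cdot 23 - 3685511 = 235^{2} \cdot 23 - 3685511 = 55225 \cdot 23 - 3685511 = 1270175 - 3685511 = -2415336$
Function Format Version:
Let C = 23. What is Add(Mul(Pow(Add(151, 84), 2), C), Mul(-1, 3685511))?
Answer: -2415336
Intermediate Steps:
Add(Mul(Pow(Add(151, 84), 2), C), Mul(-1, 3685511)) = Add(Mul(Pow(Add(151, 84), 2), 23), Mul(-1, 3685511)) = Add(Mul(Pow(235, 2), 23), -3685511) = Add(Mul(55225, 23), -3685511) = Add(1270175, -3685511) = -2415336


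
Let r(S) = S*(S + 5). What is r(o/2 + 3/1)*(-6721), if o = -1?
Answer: -504075/4 ≈ -1.2602e+5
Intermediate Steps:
r(S) = S*(5 + S)
r(o/2 + 3/1)*(-6721) = ((-1/2 + 3/1)*(5 + (-1/2 + 3/1)))*(-6721) = ((-1*½ + 3*1)*(5 + (-1*½ + 3*1)))*(-6721) = ((-½ + 3)*(5 + (-½ + 3)))*(-6721) = (5*(5 + 5/2)/2)*(-6721) = ((5/2)*(15/2))*(-6721) = (75/4)*(-6721) = -504075/4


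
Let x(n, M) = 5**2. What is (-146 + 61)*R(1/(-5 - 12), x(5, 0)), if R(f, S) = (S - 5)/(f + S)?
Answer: -7225/106 ≈ -68.160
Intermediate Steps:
x(n, M) = 25
R(f, S) = (-5 + S)/(S + f)
(-146 + 61)*R(1/(-5 - 12), x(5, 0)) = (-146 + 61)*((-5 + 25)/(25 + 1/(-5 - 12))) = -85*20/(25 + 1/(-17)) = -85*20/(25 - 1/17) = -85*20/424/17 = -1445*20/424 = -85*85/106 = -7225/106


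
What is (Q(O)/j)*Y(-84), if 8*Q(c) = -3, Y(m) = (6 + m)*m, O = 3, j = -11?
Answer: 2457/11 ≈ 223.36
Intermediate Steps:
Y(m) = m*(6 + m)
Q(c) = -3/8 (Q(c) = (1/8)*(-3) = -3/8)
(Q(O)/j)*Y(-84) = (-3/8/(-11))*(-84*(6 - 84)) = (-3/8*(-1/11))*(-84*(-78)) = (3/88)*6552 = 2457/11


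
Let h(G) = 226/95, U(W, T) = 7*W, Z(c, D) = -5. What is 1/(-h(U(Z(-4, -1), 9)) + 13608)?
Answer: 95/1292534 ≈ 7.3499e-5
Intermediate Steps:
h(G) = 226/95 (h(G) = 226*(1/95) = 226/95)
1/(-h(U(Z(-4, -1), 9)) + 13608) = 1/(-1*226/95 + 13608) = 1/(-226/95 + 13608) = 1/(1292534/95) = 95/1292534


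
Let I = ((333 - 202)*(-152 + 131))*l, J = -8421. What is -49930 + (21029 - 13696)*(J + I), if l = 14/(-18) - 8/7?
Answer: -69167986/3 ≈ -2.3056e+7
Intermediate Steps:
l = -121/63 (l = 14*(-1/18) - 8*1/7 = -7/9 - 8/7 = -121/63 ≈ -1.9206)
I = 15851/3 (I = ((333 - 202)*(-152 + 131))*(-121/63) = (131*(-21))*(-121/63) = -2751*(-121/63) = 15851/3 ≈ 5283.7)
-49930 + (21029 - 13696)*(J + I) = -49930 + (21029 - 13696)*(-8421 + 15851/3) = -49930 + 7333*(-9412/3) = -49930 - 69018196/3 = -69167986/3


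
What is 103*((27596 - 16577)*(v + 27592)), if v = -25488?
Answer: 2387949528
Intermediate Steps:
103*((27596 - 16577)*(v + 27592)) = 103*((27596 - 16577)*(-25488 + 27592)) = 103*(11019*2104) = 103*23183976 = 2387949528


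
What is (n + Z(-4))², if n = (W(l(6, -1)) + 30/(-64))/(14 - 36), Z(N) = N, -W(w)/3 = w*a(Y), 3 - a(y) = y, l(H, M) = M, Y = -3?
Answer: 94249/4096 ≈ 23.010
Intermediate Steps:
a(y) = 3 - y
W(w) = -18*w (W(w) = -3*w*(3 - 1*(-3)) = -3*w*(3 + 3) = -3*w*6 = -18*w)
n = -51/64 (n = (-18*(-1) + 30/(-64))/(14 - 36) = (18 + 30*(-1/64))/(-22) = (18 - 15/32)*(-1/22) = (561/32)*(-1/22) = -51/64 ≈ -0.79688)
(n + Z(-4))² = (-51/64 - 4)² = (-307/64)² = 94249/4096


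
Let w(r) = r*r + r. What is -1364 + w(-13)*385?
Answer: 58696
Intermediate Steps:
w(r) = r + r² (w(r) = r² + r = r + r²)
-1364 + w(-13)*385 = -1364 - 13*(1 - 13)*385 = -1364 - 13*(-12)*385 = -1364 + 156*385 = -1364 + 60060 = 58696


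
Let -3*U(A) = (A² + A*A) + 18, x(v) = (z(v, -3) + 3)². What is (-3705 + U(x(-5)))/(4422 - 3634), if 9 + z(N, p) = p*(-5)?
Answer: -8085/788 ≈ -10.260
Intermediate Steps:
z(N, p) = -9 - 5*p (z(N, p) = -9 + p*(-5) = -9 - 5*p)
x(v) = 81 (x(v) = ((-9 - 5*(-3)) + 3)² = ((-9 + 15) + 3)² = (6 + 3)² = 9² = 81)
U(A) = -6 - 2*A²/3 (U(A) = -((A² + A*A) + 18)/3 = -((A² + A²) + 18)/3 = -(2*A² + 18)/3 = -(18 + 2*A²)/3 = -6 - 2*A²/3)
(-3705 + U(x(-5)))/(4422 - 3634) = (-3705 + (-6 - ⅔*81²))/(4422 - 3634) = (-3705 + (-6 - ⅔*6561))/788 = (-3705 + (-6 - 4374))*(1/788) = (-3705 - 4380)*(1/788) = -8085*1/788 = -8085/788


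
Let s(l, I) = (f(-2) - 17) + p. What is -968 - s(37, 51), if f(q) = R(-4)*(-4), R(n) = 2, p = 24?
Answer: -967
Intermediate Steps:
f(q) = -8 (f(q) = 2*(-4) = -8)
s(l, I) = -1 (s(l, I) = (-8 - 17) + 24 = -25 + 24 = -1)
-968 - s(37, 51) = -968 - 1*(-1) = -968 + 1 = -967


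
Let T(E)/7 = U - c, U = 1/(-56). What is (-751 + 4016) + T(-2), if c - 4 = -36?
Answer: 27911/8 ≈ 3488.9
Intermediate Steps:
c = -32 (c = 4 - 36 = -32)
U = -1/56 ≈ -0.017857
T(E) = 1791/8 (T(E) = 7*(-1/56 - 1*(-32)) = 7*(-1/56 + 32) = 7*(1791/56) = 1791/8)
(-751 + 4016) + T(-2) = (-751 + 4016) + 1791/8 = 3265 + 1791/8 = 27911/8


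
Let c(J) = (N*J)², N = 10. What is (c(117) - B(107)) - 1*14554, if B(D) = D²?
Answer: 1342897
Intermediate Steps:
c(J) = 100*J² (c(J) = (10*J)² = 100*J²)
(c(117) - B(107)) - 1*14554 = (100*117² - 1*107²) - 1*14554 = (100*13689 - 1*11449) - 14554 = (1368900 - 11449) - 14554 = 1357451 - 14554 = 1342897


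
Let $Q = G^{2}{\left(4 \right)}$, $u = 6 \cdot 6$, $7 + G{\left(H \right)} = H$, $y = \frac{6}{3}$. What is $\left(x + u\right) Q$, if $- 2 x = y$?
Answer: $315$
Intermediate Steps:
$y = 2$ ($y = 6 \cdot \frac{1}{3} = 2$)
$G{\left(H \right)} = -7 + H$
$u = 36$
$Q = 9$ ($Q = \left(-7 + 4\right)^{2} = \left(-3\right)^{2} = 9$)
$x = -1$ ($x = \left(- \frac{1}{2}\right) 2 = -1$)
$\left(x + u\right) Q = \left(-1 + 36\right) 9 = 35 \cdot 9 = 315$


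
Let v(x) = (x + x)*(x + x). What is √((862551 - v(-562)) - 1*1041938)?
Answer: 3*I*√160307 ≈ 1201.2*I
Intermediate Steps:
v(x) = 4*x² (v(x) = (2*x)*(2*x) = 4*x²)
√((862551 - v(-562)) - 1*1041938) = √((862551 - 4*(-562)²) - 1*1041938) = √((862551 - 4*315844) - 1041938) = √((862551 - 1*1263376) - 1041938) = √((862551 - 1263376) - 1041938) = √(-400825 - 1041938) = √(-1442763) = 3*I*√160307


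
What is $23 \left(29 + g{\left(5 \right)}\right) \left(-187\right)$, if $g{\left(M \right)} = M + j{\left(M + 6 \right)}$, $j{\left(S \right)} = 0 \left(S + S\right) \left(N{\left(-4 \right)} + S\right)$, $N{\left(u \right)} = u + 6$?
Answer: $-146234$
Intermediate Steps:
$N{\left(u \right)} = 6 + u$
$j{\left(S \right)} = 0$ ($j{\left(S \right)} = 0 \left(S + S\right) \left(\left(6 - 4\right) + S\right) = 0 \cdot 2 S \left(2 + S\right) = 0 \left(2 + S\right) = 0$)
$g{\left(M \right)} = M$ ($g{\left(M \right)} = M + 0 = M$)
$23 \left(29 + g{\left(5 \right)}\right) \left(-187\right) = 23 \left(29 + 5\right) \left(-187\right) = 23 \cdot 34 \left(-187\right) = 782 \left(-187\right) = -146234$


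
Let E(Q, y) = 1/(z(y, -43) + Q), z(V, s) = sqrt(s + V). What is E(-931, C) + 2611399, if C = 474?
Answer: 2262333294739/866330 - sqrt(431)/866330 ≈ 2.6114e+6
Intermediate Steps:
z(V, s) = sqrt(V + s)
E(Q, y) = 1/(Q + sqrt(-43 + y)) (E(Q, y) = 1/(sqrt(y - 43) + Q) = 1/(sqrt(-43 + y) + Q) = 1/(Q + sqrt(-43 + y)))
E(-931, C) + 2611399 = 1/(-931 + sqrt(-43 + 474)) + 2611399 = 1/(-931 + sqrt(431)) + 2611399 = 2611399 + 1/(-931 + sqrt(431))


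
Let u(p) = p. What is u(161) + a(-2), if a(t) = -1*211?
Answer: -50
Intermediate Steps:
a(t) = -211
u(161) + a(-2) = 161 - 211 = -50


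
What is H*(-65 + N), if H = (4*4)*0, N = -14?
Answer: 0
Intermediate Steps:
H = 0 (H = 16*0 = 0)
H*(-65 + N) = 0*(-65 - 14) = 0*(-79) = 0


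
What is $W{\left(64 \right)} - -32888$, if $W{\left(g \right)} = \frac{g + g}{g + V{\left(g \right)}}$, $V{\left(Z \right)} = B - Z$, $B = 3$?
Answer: $\frac{98792}{3} \approx 32931.0$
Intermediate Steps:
$V{\left(Z \right)} = 3 - Z$
$W{\left(g \right)} = \frac{2 g}{3}$ ($W{\left(g \right)} = \frac{g + g}{g - \left(-3 + g\right)} = \frac{2 g}{3}$)
$W{\left(64 \right)} - -32888 = \frac{2}{3} \cdot 64 - -32888 = \frac{128}{3} + 32888 = \frac{98792}{3}$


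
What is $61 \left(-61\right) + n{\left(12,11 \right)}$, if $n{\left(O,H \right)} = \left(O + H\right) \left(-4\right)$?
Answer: $-3813$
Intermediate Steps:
$n{\left(O,H \right)} = - 4 H - 4 O$ ($n{\left(O,H \right)} = \left(H + O\right) \left(-4\right) = - 4 H - 4 O$)
$61 \left(-61\right) + n{\left(12,11 \right)} = 61 \left(-61\right) - 92 = -3721 - 92 = -3813$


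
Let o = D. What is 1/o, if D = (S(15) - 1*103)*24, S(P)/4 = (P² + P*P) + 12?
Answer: 1/41880 ≈ 2.3878e-5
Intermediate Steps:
S(P) = 48 + 8*P² (S(P) = 4*((P² + P*P) + 12) = 4*((P² + P²) + 12) = 4*(2*P² + 12) = 4*(12 + 2*P²) = 48 + 8*P²)
D = 41880 (D = ((48 + 8*15²) - 1*103)*24 = ((48 + 8*225) - 103)*24 = ((48 + 1800) - 103)*24 = (1848 - 103)*24 = 1745*24 = 41880)
o = 41880
1/o = 1/41880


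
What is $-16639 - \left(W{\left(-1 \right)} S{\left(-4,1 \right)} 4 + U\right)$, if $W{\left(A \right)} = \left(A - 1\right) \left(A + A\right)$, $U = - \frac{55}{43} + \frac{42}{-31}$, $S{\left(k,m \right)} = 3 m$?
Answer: $- \frac{22240260}{1333} \approx -16684.0$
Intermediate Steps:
$U = - \frac{3511}{1333}$ ($U = \left(-55\right) \frac{1}{43} + 42 \left(- \frac{1}{31}\right) = - \frac{55}{43} - \frac{42}{31} = - \frac{3511}{1333} \approx -2.6339$)
$W{\left(A \right)} = 2 A \left(-1 + A\right)$ ($W{\left(A \right)} = \left(-1 + A\right) 2 A = 2 A \left(-1 + A\right)$)
$-16639 - \left(W{\left(-1 \right)} S{\left(-4,1 \right)} 4 + U\right) = -16639 - \left(2 \left(-1\right) \left(-1 - 1\right) 3 \cdot 1 \cdot 4 - \frac{3511}{1333}\right) = -16639 - \left(2 \left(-1\right) \left(-2\right) 3 \cdot 4 - \frac{3511}{1333}\right) = -16639 - \left(4 \cdot 12 - \frac{3511}{1333}\right) = -16639 - \left(48 - \frac{3511}{1333}\right) = -16639 - \frac{60473}{1333} = - \frac{22240260}{1333}$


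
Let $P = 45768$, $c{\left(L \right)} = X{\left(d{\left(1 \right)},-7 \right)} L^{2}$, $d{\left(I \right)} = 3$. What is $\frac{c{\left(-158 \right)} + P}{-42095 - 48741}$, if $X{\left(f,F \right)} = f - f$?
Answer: $- \frac{11442}{22709} \approx -0.50385$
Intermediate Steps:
$X{\left(f,F \right)} = 0$
$c{\left(L \right)} = 0$ ($c{\left(L \right)} = 0 L^{2} = 0$)
$\frac{c{\left(-158 \right)} + P}{-42095 - 48741} = \frac{0 + 45768}{-42095 - 48741} = \frac{45768}{-90836} = 45768 \left(- \frac{1}{90836}\right) = - \frac{11442}{22709}$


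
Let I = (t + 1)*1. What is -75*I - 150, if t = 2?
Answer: -375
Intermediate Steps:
I = 3 (I = (2 + 1)*1 = 3*1 = 3)
-75*I - 150 = -75*3 - 150 = -225 - 150 = -375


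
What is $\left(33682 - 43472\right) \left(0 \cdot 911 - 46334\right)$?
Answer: $453609860$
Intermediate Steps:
$\left(33682 - 43472\right) \left(0 \cdot 911 - 46334\right) = - 9790 \left(0 - 46334\right) = \left(-9790\right) \left(-46334\right) = 453609860$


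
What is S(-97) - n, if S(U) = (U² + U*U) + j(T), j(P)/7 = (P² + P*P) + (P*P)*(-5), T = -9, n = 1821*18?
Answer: -15661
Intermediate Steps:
n = 32778
j(P) = -21*P² (j(P) = 7*((P² + P*P) + (P*P)*(-5)) = 7*((P² + P²) + P²*(-5)) = 7*(2*P² - 5*P²) = 7*(-3*P²) = -21*P²)
S(U) = -1701 + 2*U² (S(U) = (U² + U*U) - 21*(-9)² = (U² + U²) - 21*81 = 2*U² - 1701 = -1701 + 2*U²)
S(-97) - n = (-1701 + 2*(-97)²) - 1*32778 = (-1701 + 2*9409) - 32778 = (-1701 + 18818) - 32778 = 17117 - 32778 = -15661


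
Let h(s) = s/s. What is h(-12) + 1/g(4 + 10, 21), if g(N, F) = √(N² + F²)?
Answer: 1 + √13/91 ≈ 1.0396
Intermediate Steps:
h(s) = 1
g(N, F) = √(F² + N²)
h(-12) + 1/g(4 + 10, 21) = 1 + 1/(√(21² + (4 + 10)²)) = 1 + 1/(√(441 + 14²)) = 1 + 1/(√(441 + 196)) = 1 + 1/(√637) = 1 + 1/(7*√13) = 1 + √13/91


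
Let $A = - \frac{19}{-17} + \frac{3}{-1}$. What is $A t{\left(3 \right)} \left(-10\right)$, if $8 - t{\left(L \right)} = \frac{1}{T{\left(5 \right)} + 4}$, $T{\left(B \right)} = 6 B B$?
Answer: $\frac{196960}{1309} \approx 150.47$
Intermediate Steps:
$T{\left(B \right)} = 6 B^{2}$
$A = - \frac{32}{17}$ ($A = \left(-19\right) \left(- \frac{1}{17}\right) + 3 \left(-1\right) = \frac{19}{17} - 3 = - \frac{32}{17} \approx -1.8824$)
$t{\left(L \right)} = \frac{1231}{154}$ ($t{\left(L \right)} = 8 - \frac{1}{6 \cdot 5^{2} + 4} = 8 - \frac{1}{6 \cdot 25 + 4} = 8 - \frac{1}{150 + 4} = 8 - \frac{1}{154} = \frac{1231}{154}$)
$A t{\left(3 \right)} \left(-10\right) = \left(- \frac{32}{17}\right) \frac{1231}{154} \left(-10\right) = \left(- \frac{19696}{1309}\right) \left(-10\right) = \frac{196960}{1309}$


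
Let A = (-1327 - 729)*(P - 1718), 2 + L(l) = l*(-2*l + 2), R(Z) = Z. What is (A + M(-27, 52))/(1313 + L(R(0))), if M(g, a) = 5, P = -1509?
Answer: 6634717/1311 ≈ 5060.8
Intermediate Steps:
L(l) = -2 + l*(2 - 2*l) (L(l) = -2 + l*(-2*l + 2) = -2 + l*(2 - 2*l))
A = 6634712 (A = (-1327 - 729)*(-1509 - 1718) = -2056*(-3227) = 6634712)
(A + M(-27, 52))/(1313 + L(R(0))) = (6634712 + 5)/(1313 + (-2 - 2*0² + 2*0)) = 6634717/(1313 + (-2 - 2*0 + 0)) = 6634717/(1313 + (-2 + 0 + 0)) = 6634717/(1313 - 2) = 6634717/1311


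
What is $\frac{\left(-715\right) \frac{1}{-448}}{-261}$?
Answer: $- \frac{715}{116928} \approx -0.0061149$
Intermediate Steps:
$\frac{\left(-715\right) \frac{1}{-448}}{-261} = \left(-715\right) \left(- \frac{1}{448}\right) \left(- \frac{1}{261}\right) = \frac{715}{448} \left(- \frac{1}{261}\right) = - \frac{715}{116928}$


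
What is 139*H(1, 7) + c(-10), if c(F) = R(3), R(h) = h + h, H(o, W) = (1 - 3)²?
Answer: 562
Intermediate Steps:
H(o, W) = 4 (H(o, W) = (-2)² = 4)
R(h) = 2*h
c(F) = 6 (c(F) = 2*3 = 6)
139*H(1, 7) + c(-10) = 139*4 + 6 = 556 + 6 = 562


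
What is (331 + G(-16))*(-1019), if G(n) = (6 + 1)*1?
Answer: -344422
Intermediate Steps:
G(n) = 7 (G(n) = 7*1 = 7)
(331 + G(-16))*(-1019) = (331 + 7)*(-1019) = 338*(-1019) = -344422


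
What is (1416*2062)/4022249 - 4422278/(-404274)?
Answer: 9483949627115/813045346113 ≈ 11.665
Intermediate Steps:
(1416*2062)/4022249 - 4422278/(-404274) = 2919792*(1/4022249) - 4422278*(-1/404274) = 2919792/4022249 + 2211139/202137 = 9483949627115/813045346113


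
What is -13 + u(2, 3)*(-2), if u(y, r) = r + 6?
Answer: -31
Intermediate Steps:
u(y, r) = 6 + r
-13 + u(2, 3)*(-2) = -13 + (6 + 3)*(-2) = -13 + 9*(-2) = -13 - 18 = -31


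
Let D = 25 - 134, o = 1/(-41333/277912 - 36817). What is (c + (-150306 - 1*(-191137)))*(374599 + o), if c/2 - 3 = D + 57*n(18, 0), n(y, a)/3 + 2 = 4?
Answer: 158309020758554430853/10231927437 ≈ 1.5472e+10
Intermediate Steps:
n(y, a) = 6 (n(y, a) = -6 + 3*4 = -6 + 12 = 6)
o = -277912/10231927437 (o = 1/(-41333*1/277912 - 36817) = 1/(-41333/277912 - 36817) = 1/(-10231927437/277912) = -277912/10231927437 ≈ -2.7161e-5)
D = -109
c = 472 (c = 6 + 2*(-109 + 57*6) = 6 + 2*(-109 + 342) = 6 + 2*233 = 6 + 466 = 472)
(c + (-150306 - 1*(-191137)))*(374599 + o) = (472 + (-150306 - 1*(-191137)))*(374599 - 277912/10231927437) = (472 + (-150306 + 191137))*(3832869785694851/10231927437) = (472 + 40831)*(3832869785694851/10231927437) = 41303*(3832869785694851/10231927437) = 158309020758554430853/10231927437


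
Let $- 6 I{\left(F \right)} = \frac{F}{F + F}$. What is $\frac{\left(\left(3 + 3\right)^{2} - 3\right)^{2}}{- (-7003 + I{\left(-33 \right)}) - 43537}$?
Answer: $- \frac{13068}{438407} \approx -0.029808$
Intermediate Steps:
$I{\left(F \right)} = - \frac{1}{12}$ ($I{\left(F \right)} = - \frac{\frac{1}{F + F} F}{6} = - \frac{\frac{1}{2 F} F}{6} = \left(- \frac{1}{6}\right) \frac{1}{2} = - \frac{1}{12}$)
$\frac{\left(\left(3 + 3\right)^{2} - 3\right)^{2}}{- (-7003 + I{\left(-33 \right)}) - 43537} = \frac{\left(\left(3 + 3\right)^{2} - 3\right)^{2}}{- (-7003 - \frac{1}{12}) - 43537} = \frac{\left(6^{2} - 3\right)^{2}}{\left(-1\right) \left(- \frac{84037}{12}\right) - 43537} = \frac{\left(36 - 3\right)^{2}}{\frac{84037}{12} - 43537} = \frac{33^{2}}{- \frac{438407}{12}} = 1089 \left(- \frac{12}{438407}\right) = - \frac{13068}{438407}$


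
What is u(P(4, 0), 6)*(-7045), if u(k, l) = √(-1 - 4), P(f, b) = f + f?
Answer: -7045*I*√5 ≈ -15753.0*I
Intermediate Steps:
P(f, b) = 2*f
u(k, l) = I*√5 (u(k, l) = √(-5) = I*√5)
u(P(4, 0), 6)*(-7045) = (I*√5)*(-7045) = -7045*I*√5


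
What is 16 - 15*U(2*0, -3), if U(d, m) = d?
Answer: 16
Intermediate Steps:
16 - 15*U(2*0, -3) = 16 - 30*0 = 16 - 15*0 = 16 + 0 = 16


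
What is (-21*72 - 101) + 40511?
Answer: 38898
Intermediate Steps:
(-21*72 - 101) + 40511 = (-1512 - 101) + 40511 = -1613 + 40511 = 38898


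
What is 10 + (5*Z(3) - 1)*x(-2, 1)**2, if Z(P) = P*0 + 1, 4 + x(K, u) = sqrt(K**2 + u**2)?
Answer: 94 - 32*sqrt(5) ≈ 22.446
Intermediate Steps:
x(K, u) = -4 + sqrt(K**2 + u**2)
Z(P) = 1 (Z(P) = 0 + 1 = 1)
10 + (5*Z(3) - 1)*x(-2, 1)**2 = 10 + (5*1 - 1)*(-4 + sqrt((-2)**2 + 1**2))**2 = 10 + (5 - 1)*(-4 + sqrt(4 + 1))**2 = 10 + 4*(-4 + sqrt(5))**2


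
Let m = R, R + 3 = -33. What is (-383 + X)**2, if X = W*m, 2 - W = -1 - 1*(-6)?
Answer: 75625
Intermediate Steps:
R = -36 (R = -3 - 33 = -36)
m = -36
W = -3 (W = 2 - (-1 - 1*(-6)) = 2 - (-1 + 6) = 2 - 1*5 = 2 - 5 = -3)
X = 108 (X = -3*(-36) = 108)
(-383 + X)**2 = (-383 + 108)**2 = (-275)**2 = 75625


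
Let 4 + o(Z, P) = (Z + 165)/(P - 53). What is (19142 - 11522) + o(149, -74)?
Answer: 966918/127 ≈ 7613.5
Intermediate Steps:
o(Z, P) = -4 + (165 + Z)/(-53 + P) (o(Z, P) = -4 + (Z + 165)/(P - 53) = -4 + (165 + Z)/(-53 + P))
(19142 - 11522) + o(149, -74) = (19142 - 11522) + (377 + 149 - 4*(-74))/(-53 - 74) = 7620 + (377 + 149 + 296)/(-127) = 7620 - 1/127*822 = 7620 - 822/127 = 966918/127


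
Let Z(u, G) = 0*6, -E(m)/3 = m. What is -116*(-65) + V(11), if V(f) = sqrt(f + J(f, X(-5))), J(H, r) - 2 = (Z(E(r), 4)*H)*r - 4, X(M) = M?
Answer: 7543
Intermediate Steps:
E(m) = -3*m
Z(u, G) = 0
J(H, r) = -2 (J(H, r) = 2 + ((0*H)*r - 4) = 2 + (0*r - 4) = 2 + (0 - 4) = 2 - 4 = -2)
V(f) = sqrt(-2 + f) (V(f) = sqrt(f - 2) = sqrt(-2 + f))
-116*(-65) + V(11) = -116*(-65) + sqrt(-2 + 11) = 7540 + sqrt(9) = 7540 + 3 = 7543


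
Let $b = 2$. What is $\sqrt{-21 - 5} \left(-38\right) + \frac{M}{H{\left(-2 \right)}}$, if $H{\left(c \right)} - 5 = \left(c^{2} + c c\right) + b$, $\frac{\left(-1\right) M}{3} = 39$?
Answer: $- \frac{39}{5} - 38 i \sqrt{26} \approx -7.8 - 193.76 i$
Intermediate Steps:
$M = -117$ ($M = \left(-3\right) 39 = -117$)
$H{\left(c \right)} = 7 + 2 c^{2}$ ($H{\left(c \right)} = 5 + \left(\left(c^{2} + c c\right) + 2\right) = 5 + \left(\left(c^{2} + c^{2}\right) + 2\right) = 5 + \left(2 c^{2} + 2\right) = 5 + \left(2 + 2 c^{2}\right) = 7 + 2 c^{2}$)
$\sqrt{-21 - 5} \left(-38\right) + \frac{M}{H{\left(-2 \right)}} = \sqrt{-21 - 5} \left(-38\right) - \frac{117}{7 + 2 \left(-2\right)^{2}} = \sqrt{-26} \left(-38\right) - \frac{117}{7 + 2 \cdot 4} = i \sqrt{26} \left(-38\right) - \frac{117}{7 + 8} = - 38 i \sqrt{26} - \frac{117}{15} = - 38 i \sqrt{26} - \frac{39}{5} = - \frac{39}{5} - 38 i \sqrt{26}$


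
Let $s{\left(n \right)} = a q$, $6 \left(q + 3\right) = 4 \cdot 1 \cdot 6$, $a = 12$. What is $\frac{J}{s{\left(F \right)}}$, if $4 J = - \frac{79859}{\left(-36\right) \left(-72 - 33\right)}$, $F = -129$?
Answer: $- \frac{79859}{181440} \approx -0.44014$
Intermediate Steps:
$q = 1$ ($q = -3 + \frac{4 \cdot 1 \cdot 6}{6} = -3 + \frac{4 \cdot 6}{6} = -3 + \frac{1}{6} \cdot 24 = -3 + 4 = 1$)
$s{\left(n \right)} = 12$ ($s{\left(n \right)} = 12 \cdot 1 = 12$)
$J = - \frac{79859}{15120}$ ($J = \frac{\left(-79859\right) \frac{1}{\left(-36\right) \left(-72 - 33\right)}}{4} = \frac{\left(-79859\right) \frac{1}{\left(-36\right) \left(-105\right)}}{4} = \frac{\left(-79859\right) \frac{1}{3780}}{4} = \frac{1}{4} \left(- \frac{79859}{3780}\right) = - \frac{79859}{15120} \approx -5.2817$)
$\frac{J}{s{\left(F \right)}} = - \frac{79859}{15120 \cdot 12} = \left(- \frac{79859}{15120}\right) \frac{1}{12} = - \frac{79859}{181440}$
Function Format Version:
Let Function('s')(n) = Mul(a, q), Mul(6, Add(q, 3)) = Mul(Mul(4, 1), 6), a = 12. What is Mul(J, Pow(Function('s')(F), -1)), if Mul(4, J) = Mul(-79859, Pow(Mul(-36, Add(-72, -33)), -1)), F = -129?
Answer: Rational(-79859, 181440) ≈ -0.44014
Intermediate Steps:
q = 1 (q = Add(-3, Mul(Rational(1, 6), Mul(Mul(4, 1), 6))) = Add(-3, Mul(Rational(1, 6), Mul(4, 6))) = Add(-3, Mul(Rational(1, 6), 24)) = Add(-3, 4) = 1)
Function('s')(n) = 12 (Function('s')(n) = Mul(12, 1) = 12)
J = Rational(-79859, 15120) (J = Mul(Rational(1, 4), Mul(-79859, Pow(Mul(-36, Add(-72, -33)), -1))) = Mul(Rational(1, 4), Mul(-79859, Pow(Mul(-36, -105), -1))) = Mul(Rational(1, 4), Mul(-79859, Pow(3780, -1))) = Mul(Rational(1, 4), Mul(-79859, Rational(1, 3780))) = Mul(Rational(1, 4), Rational(-79859, 3780)) = Rational(-79859, 15120) ≈ -5.2817)
Mul(J, Pow(Function('s')(F), -1)) = Mul(Rational(-79859, 15120), Pow(12, -1)) = Mul(Rational(-79859, 15120), Rational(1, 12)) = Rational(-79859, 181440)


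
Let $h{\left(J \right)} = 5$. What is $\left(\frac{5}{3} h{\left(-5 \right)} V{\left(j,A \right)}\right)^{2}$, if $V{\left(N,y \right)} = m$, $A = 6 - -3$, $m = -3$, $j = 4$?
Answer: $625$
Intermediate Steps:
$A = 9$ ($A = 6 + 3 = 9$)
$V{\left(N,y \right)} = -3$
$\left(\frac{5}{3} h{\left(-5 \right)} V{\left(j,A \right)}\right)^{2} = \left(\frac{5}{3} \cdot 5 \left(-3\right)\right)^{2} = \left(\frac{25}{3} \left(-3\right)\right)^{2} = \left(-25\right)^{2} = 625$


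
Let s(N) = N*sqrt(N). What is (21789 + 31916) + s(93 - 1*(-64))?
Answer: 53705 + 157*sqrt(157) ≈ 55672.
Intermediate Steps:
s(N) = N**(3/2)
(21789 + 31916) + s(93 - 1*(-64)) = (21789 + 31916) + (93 - 1*(-64))**(3/2) = 53705 + (93 + 64)**(3/2) = 53705 + 157**(3/2) = 53705 + 157*sqrt(157)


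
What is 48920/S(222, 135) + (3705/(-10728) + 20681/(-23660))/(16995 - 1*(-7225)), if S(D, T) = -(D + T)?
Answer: -397807032490421/2903046983200 ≈ -137.03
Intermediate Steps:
S(D, T) = -D - T
48920/S(222, 135) + (3705/(-10728) + 20681/(-23660))/(16995 - 1*(-7225)) = 48920/(-1*222 - 1*135) + (3705/(-10728) + 20681/(-23660))/(16995 - 1*(-7225)) = 48920/(-222 - 135) + (3705*(-1/10728) + 20681*(-1/23660))/(16995 + 7225) = 48920/(-357) + (-1235/3576 - 20681/23660)/24220 = 48920*(-1/357) - 25793839/21152040*1/24220 = -48920/357 - 25793839/512302408800 = -397807032490421/2903046983200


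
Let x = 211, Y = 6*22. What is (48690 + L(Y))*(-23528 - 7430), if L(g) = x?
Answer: -1513877158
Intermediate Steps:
Y = 132
L(g) = 211
(48690 + L(Y))*(-23528 - 7430) = (48690 + 211)*(-23528 - 7430) = 48901*(-30958) = -1513877158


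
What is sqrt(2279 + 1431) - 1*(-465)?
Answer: 465 + sqrt(3710) ≈ 525.91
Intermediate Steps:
sqrt(2279 + 1431) - 1*(-465) = sqrt(3710) + 465 = 465 + sqrt(3710)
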